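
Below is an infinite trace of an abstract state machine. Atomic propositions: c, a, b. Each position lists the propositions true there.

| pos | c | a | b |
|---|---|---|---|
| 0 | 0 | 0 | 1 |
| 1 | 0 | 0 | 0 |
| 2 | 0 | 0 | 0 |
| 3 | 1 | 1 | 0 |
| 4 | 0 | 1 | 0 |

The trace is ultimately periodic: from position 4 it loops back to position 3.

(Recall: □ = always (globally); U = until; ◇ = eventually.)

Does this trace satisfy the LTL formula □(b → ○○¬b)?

b → ○○¬b holds at every position 0..4, and those are all positions ever visited, so □(b → ○○¬b) holds.
Positions where b holds: 0.
Check ○○¬b at each: 0→ok.

Satisfied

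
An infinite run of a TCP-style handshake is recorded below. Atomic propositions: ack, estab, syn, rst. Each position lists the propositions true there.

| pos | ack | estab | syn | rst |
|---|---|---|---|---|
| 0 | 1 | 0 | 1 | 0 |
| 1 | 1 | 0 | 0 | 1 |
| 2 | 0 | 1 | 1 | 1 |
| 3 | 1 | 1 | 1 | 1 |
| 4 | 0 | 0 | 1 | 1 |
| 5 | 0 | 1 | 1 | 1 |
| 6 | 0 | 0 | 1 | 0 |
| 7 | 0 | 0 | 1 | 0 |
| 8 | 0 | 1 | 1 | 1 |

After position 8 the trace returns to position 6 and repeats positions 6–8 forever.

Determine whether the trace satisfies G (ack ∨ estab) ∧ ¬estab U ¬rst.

Does not hold

ack ∨ estab must hold at every position from 0 onward. It fails at position 4, so G (ack ∨ estab) is false.
Walking from position 0: ¬rst first holds at position 0, and ¬estab holds at every earlier position along the way, so ¬estab U ¬rst holds.
At position 0: G (ack ∨ estab) is false; ¬estab U ¬rst is true; so G (ack ∨ estab) ∧ ¬estab U ¬rst is false.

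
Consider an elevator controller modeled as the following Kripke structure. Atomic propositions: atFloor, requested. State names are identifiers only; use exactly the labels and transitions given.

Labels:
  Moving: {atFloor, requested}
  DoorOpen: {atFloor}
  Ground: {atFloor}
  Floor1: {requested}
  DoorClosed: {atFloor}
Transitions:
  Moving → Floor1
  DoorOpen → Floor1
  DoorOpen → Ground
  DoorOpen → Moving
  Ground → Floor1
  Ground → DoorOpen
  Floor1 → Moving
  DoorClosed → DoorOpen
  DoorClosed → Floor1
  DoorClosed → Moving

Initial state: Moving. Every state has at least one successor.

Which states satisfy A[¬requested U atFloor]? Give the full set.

{Moving, DoorOpen, Ground, DoorClosed}

States satisfying ¬requested: {DoorOpen, Ground, DoorClosed}.
States satisfying atFloor: {Moving, DoorOpen, Ground, DoorClosed}.
States satisfying A[¬requested U atFloor]: {Moving, DoorOpen, Ground, DoorClosed}.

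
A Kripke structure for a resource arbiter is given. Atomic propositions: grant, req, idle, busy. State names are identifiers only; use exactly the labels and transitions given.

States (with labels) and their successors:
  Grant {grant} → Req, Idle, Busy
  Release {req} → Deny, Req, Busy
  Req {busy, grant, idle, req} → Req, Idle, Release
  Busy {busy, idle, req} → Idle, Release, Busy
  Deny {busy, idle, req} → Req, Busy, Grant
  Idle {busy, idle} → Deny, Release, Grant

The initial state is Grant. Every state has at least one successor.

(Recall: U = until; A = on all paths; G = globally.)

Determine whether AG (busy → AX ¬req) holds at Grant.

States satisfying busy → AX ¬req: {Grant, Release}.
States satisfying AG (busy → AX ¬req): ∅.
Busy is reachable from Grant and violates busy → AX ¬req, so AG fails at Grant.
Grant ∉ Sat(AG (busy → AX ¬req)).

No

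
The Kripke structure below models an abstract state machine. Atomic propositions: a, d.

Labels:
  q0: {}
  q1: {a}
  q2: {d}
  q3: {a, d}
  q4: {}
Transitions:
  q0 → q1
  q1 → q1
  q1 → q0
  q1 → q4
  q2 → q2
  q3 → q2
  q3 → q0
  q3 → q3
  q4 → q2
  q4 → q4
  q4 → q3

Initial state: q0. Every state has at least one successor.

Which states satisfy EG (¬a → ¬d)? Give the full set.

{q0, q1, q3, q4}

States satisfying ¬a → ¬d: {q0, q1, q3, q4}.
States satisfying EG (¬a → ¬d): {q0, q1, q3, q4}.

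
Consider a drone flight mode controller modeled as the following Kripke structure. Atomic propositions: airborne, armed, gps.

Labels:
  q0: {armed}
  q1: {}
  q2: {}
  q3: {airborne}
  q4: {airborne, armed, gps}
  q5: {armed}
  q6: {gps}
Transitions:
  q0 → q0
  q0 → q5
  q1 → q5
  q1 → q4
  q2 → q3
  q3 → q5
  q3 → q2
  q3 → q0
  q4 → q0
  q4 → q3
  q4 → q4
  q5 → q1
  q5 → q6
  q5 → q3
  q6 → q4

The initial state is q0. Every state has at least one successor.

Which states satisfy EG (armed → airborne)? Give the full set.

{q1, q2, q3, q4, q6}

States satisfying armed → airborne: {q1, q2, q3, q4, q6}.
States satisfying EG (armed → airborne): {q1, q2, q3, q4, q6}.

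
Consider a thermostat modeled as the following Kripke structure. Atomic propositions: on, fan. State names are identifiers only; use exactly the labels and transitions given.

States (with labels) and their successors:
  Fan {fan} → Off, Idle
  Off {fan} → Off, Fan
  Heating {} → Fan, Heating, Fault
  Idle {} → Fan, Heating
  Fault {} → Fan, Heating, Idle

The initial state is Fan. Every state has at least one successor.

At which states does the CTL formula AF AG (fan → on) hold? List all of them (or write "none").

none

States satisfying AG (fan → on): ∅.
States satisfying AF AG (fan → on): ∅.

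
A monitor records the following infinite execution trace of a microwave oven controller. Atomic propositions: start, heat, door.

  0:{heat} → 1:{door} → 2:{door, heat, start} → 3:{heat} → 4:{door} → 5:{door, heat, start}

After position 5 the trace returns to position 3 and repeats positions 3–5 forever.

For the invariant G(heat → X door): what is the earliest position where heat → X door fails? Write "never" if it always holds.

2

Check heat → X door at each position in order: 0 ✓, 1 ✓.
At position 2 the labels are {door, heat, start} and the next position 3 has {heat}, so heat → X door is false there. This is the first violation.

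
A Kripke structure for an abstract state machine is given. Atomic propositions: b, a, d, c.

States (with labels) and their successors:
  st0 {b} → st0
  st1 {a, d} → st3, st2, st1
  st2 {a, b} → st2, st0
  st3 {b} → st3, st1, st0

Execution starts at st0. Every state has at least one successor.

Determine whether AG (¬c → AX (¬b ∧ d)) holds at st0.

States satisfying ¬c → AX (¬b ∧ d): ∅.
States satisfying AG (¬c → AX (¬b ∧ d)): ∅.
st0 is reachable from st0 and violates ¬c → AX (¬b ∧ d), so AG fails at st0.
st0 ∉ Sat(AG (¬c → AX (¬b ∧ d))).

Violated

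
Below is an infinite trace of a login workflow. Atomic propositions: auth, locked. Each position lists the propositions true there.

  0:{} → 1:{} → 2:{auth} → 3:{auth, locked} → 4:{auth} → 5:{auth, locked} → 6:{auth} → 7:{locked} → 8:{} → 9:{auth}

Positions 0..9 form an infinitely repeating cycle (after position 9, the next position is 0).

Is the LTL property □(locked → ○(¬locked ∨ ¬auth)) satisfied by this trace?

Satisfied

locked → ○(¬locked ∨ ¬auth) holds at every position 0..9, and those are all positions ever visited, so □(locked → ○(¬locked ∨ ¬auth)) holds.
Positions where locked holds: 3, 5, 7.
Check ○(¬locked ∨ ¬auth) at each: 3→ok, 5→ok, 7→ok.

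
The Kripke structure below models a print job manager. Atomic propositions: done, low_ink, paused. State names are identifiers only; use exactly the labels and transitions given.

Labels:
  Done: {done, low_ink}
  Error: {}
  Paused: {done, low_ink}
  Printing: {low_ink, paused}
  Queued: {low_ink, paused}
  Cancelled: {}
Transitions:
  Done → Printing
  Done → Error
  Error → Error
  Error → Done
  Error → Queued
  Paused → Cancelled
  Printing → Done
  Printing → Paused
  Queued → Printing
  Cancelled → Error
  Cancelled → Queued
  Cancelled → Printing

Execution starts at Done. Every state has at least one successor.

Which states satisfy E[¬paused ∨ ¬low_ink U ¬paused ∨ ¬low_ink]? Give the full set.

States satisfying ¬paused ∨ ¬low_ink: {Done, Error, Paused, Cancelled}.
States satisfying E[¬paused ∨ ¬low_ink U ¬paused ∨ ¬low_ink]: {Done, Error, Paused, Cancelled}.

{Done, Error, Paused, Cancelled}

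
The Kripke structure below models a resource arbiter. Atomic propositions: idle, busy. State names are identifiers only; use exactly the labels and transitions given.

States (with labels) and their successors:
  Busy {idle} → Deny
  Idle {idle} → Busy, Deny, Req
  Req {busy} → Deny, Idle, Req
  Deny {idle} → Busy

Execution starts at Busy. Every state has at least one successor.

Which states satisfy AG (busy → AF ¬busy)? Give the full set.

States satisfying busy → AF ¬busy: {Busy, Idle, Deny}.
States satisfying AG (busy → AF ¬busy): {Busy, Deny}.

{Busy, Deny}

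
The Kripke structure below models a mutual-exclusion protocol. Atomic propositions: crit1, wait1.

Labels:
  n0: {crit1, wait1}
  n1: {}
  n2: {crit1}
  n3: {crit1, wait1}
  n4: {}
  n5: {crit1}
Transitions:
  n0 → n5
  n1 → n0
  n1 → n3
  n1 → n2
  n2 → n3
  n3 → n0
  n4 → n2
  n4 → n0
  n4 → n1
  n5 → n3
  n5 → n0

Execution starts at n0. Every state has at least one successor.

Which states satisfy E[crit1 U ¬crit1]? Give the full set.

{n1, n4}

States satisfying crit1: {n0, n2, n3, n5}.
States satisfying ¬crit1: {n1, n4}.
States satisfying E[crit1 U ¬crit1]: {n1, n4}.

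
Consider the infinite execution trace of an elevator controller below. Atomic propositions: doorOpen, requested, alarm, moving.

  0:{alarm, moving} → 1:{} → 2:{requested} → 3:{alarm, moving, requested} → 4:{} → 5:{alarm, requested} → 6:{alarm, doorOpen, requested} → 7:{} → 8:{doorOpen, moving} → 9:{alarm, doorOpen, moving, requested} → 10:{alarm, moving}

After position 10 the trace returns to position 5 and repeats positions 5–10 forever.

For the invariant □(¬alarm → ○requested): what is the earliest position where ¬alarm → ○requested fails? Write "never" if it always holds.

Check ¬alarm → ○requested at each position in order: 0 ✓, 1 ✓, 2 ✓, 3 ✓, 4 ✓, 5 ✓, 6 ✓.
At position 7 the labels are {} and the next position 8 has {doorOpen, moving}, so ¬alarm → ○requested is false there. This is the first violation.

7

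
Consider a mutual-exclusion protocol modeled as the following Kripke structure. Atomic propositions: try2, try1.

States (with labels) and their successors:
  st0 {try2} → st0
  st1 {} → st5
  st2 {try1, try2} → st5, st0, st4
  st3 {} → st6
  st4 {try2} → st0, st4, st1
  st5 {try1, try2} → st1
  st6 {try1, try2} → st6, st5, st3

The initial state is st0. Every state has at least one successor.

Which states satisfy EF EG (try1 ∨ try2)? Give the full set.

{st0, st2, st3, st4, st6}

States satisfying EG (try1 ∨ try2): {st0, st2, st4, st6}.
States satisfying EF EG (try1 ∨ try2): {st0, st2, st3, st4, st6}.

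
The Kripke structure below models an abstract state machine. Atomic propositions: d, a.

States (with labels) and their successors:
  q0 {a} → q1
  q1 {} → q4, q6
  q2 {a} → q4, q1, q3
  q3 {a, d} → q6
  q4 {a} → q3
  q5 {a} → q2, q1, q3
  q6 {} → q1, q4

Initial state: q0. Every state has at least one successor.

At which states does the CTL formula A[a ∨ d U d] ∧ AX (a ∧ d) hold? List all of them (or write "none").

States satisfying a ∨ d: {q0, q2, q3, q4, q5}.
States satisfying d: {q3}.
States satisfying A[a ∨ d U d]: {q3, q4}.
States satisfying a ∧ d: {q3}.
States satisfying AX (a ∧ d): {q4}.
States satisfying A[a ∨ d U d] ∧ AX (a ∧ d): {q4}.

{q4}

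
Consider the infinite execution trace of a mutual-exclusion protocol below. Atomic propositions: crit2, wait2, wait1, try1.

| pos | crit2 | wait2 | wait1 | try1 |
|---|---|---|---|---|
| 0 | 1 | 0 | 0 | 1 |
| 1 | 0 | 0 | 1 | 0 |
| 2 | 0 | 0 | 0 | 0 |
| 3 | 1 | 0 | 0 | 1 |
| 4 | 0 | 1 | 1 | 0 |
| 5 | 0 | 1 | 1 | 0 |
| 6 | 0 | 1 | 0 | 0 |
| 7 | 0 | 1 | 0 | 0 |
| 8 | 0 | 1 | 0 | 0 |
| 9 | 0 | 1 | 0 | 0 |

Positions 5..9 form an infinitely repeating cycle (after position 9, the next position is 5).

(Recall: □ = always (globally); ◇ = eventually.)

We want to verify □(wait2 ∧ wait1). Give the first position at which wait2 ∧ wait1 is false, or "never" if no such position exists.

0

At position 0 the labels are {crit2, try1}, so wait2 ∧ wait1 is false there. This is the first violation.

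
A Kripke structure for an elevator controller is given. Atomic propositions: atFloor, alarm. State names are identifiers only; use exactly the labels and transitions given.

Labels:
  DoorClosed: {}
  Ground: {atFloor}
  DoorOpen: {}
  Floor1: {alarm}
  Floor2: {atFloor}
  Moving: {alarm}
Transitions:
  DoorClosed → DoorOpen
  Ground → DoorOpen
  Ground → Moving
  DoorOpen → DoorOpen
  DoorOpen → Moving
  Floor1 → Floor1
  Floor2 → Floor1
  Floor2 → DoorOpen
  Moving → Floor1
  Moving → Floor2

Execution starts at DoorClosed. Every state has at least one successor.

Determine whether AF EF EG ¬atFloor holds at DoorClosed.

Satisfied

States satisfying EF EG ¬atFloor: {DoorClosed, Ground, DoorOpen, Floor1, Floor2, Moving}.
States satisfying AF EF EG ¬atFloor: {DoorClosed, Ground, DoorOpen, Floor1, Floor2, Moving}.
DoorClosed ∈ Sat(AF EF EG ¬atFloor).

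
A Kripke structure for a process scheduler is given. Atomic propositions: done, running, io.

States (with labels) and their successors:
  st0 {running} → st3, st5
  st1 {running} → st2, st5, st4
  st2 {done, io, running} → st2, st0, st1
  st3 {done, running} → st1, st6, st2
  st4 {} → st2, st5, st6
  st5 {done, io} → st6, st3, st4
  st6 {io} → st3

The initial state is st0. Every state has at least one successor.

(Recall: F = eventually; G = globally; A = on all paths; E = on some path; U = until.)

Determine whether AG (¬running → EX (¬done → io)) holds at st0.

States satisfying ¬running → EX (¬done → io): {st0, st1, st2, st3, st4, st5, st6}.
States satisfying AG (¬running → EX (¬done → io)): {st0, st1, st2, st3, st4, st5, st6}.
Every state reachable from st0 satisfies ¬running → EX (¬done → io).
st0 ∈ Sat(AG (¬running → EX (¬done → io))).

Satisfied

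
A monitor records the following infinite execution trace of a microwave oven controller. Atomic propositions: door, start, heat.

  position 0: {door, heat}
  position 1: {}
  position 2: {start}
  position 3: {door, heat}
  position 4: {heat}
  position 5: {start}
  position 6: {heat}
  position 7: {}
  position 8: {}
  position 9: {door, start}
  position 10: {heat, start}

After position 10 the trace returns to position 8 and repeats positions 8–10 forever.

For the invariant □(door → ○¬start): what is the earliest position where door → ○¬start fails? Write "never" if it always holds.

9

Check door → ○¬start at each position in order: 0 ✓, 1 ✓, 2 ✓, 3 ✓, 4 ✓, 5 ✓, 6 ✓, 7 ✓, 8 ✓.
At position 9 the labels are {door, start} and the next position 10 has {heat, start}, so door → ○¬start is false there. This is the first violation.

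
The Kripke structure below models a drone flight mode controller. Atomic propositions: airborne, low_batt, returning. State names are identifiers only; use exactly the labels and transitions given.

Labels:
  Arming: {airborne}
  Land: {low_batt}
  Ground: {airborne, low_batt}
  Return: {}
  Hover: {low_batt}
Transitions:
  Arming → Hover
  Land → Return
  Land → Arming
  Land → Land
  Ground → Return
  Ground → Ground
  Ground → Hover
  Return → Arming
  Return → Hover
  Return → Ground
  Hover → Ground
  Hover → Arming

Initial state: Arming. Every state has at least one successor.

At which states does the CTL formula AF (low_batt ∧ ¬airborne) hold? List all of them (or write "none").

{Arming, Land, Hover}

States satisfying low_batt ∧ ¬airborne: {Land, Hover}.
States satisfying AF (low_batt ∧ ¬airborne): {Arming, Land, Hover}.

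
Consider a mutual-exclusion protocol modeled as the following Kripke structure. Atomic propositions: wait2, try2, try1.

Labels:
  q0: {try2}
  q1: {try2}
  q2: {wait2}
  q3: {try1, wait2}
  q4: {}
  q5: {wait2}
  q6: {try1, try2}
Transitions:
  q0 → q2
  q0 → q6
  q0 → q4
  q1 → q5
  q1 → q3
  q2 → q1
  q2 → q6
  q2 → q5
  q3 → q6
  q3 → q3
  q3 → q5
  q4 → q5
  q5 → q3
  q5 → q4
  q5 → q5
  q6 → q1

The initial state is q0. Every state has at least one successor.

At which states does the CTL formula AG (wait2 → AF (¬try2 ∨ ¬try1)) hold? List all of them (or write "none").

{q0, q1, q2, q3, q4, q5, q6}

States satisfying wait2 → AF (¬try2 ∨ ¬try1): {q0, q1, q2, q3, q4, q5, q6}.
States satisfying AG (wait2 → AF (¬try2 ∨ ¬try1)): {q0, q1, q2, q3, q4, q5, q6}.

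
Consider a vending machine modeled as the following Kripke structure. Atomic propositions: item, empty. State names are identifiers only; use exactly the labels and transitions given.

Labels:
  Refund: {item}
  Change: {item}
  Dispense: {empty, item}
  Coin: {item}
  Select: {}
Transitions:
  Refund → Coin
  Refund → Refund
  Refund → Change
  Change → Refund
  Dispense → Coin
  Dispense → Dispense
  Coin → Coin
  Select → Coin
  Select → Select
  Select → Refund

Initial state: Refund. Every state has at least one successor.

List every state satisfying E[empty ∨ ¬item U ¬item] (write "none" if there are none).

States satisfying empty ∨ ¬item: {Dispense, Select}.
States satisfying ¬item: {Select}.
States satisfying E[empty ∨ ¬item U ¬item]: {Select}.

{Select}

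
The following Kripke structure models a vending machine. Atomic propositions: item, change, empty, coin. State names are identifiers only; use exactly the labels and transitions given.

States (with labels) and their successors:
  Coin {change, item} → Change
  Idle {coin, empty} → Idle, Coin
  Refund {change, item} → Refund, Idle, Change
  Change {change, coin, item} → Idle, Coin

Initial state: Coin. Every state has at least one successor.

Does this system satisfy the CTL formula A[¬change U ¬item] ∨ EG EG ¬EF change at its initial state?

States satisfying ¬change: {Idle}.
States satisfying ¬item: {Idle}.
States satisfying A[¬change U ¬item]: {Idle}.
States satisfying EG ¬EF change: ∅.
States satisfying EG EG ¬EF change: ∅.
States satisfying A[¬change U ¬item] ∨ EG EG ¬EF change: {Idle}.
Coin ∉ Sat(A[¬change U ¬item] ∨ EG EG ¬EF change).

Does not hold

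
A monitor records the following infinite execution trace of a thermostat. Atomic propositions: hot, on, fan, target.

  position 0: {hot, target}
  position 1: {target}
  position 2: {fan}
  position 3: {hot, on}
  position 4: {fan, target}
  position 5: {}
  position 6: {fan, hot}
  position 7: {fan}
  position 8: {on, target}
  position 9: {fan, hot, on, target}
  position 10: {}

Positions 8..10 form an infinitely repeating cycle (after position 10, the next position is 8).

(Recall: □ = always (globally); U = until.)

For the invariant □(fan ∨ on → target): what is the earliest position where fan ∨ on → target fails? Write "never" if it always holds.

Check fan ∨ on → target at each position in order: 0 ✓, 1 ✓.
At position 2 the labels are {fan}, so fan ∨ on → target is false there. This is the first violation.

2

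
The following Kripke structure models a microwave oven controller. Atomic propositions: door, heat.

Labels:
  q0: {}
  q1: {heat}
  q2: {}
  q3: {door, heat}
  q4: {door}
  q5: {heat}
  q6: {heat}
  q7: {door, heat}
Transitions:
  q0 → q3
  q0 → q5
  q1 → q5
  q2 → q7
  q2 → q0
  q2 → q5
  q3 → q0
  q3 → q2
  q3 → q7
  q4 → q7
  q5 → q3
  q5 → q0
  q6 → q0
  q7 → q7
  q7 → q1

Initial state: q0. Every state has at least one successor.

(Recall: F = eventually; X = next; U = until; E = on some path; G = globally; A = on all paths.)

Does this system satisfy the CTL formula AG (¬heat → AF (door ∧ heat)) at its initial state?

Violated

States satisfying ¬heat → AF (door ∧ heat): {q1, q3, q4, q5, q6, q7}.
States satisfying AG (¬heat → AF (door ∧ heat)): ∅.
q0 is reachable from q0 and violates ¬heat → AF (door ∧ heat), so AG fails at q0.
q0 ∉ Sat(AG (¬heat → AF (door ∧ heat))).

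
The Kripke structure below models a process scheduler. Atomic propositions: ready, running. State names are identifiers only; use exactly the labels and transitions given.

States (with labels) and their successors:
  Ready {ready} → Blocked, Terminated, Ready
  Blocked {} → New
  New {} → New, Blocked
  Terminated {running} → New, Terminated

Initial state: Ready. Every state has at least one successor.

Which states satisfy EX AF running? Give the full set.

States satisfying AF running: {Terminated}.
States satisfying EX AF running: {Ready, Terminated}.

{Ready, Terminated}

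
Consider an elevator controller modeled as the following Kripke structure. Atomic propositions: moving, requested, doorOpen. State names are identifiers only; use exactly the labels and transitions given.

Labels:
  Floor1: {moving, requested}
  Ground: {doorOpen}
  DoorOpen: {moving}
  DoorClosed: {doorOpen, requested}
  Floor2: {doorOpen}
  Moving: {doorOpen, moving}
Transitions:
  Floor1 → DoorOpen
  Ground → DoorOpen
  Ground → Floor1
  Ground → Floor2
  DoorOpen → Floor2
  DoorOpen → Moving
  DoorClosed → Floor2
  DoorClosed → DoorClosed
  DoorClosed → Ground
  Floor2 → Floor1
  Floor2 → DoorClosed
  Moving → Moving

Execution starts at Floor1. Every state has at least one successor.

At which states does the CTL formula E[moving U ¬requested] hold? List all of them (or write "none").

{Floor1, Ground, DoorOpen, Floor2, Moving}

States satisfying moving: {Floor1, DoorOpen, Moving}.
States satisfying ¬requested: {Ground, DoorOpen, Floor2, Moving}.
States satisfying E[moving U ¬requested]: {Floor1, Ground, DoorOpen, Floor2, Moving}.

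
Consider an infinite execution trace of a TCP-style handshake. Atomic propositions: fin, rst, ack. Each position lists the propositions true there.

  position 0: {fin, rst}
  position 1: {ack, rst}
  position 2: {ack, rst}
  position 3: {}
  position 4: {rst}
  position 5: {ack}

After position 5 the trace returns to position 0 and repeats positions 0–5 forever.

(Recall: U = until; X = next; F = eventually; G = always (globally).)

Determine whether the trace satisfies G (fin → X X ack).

fin → X X ack holds at every position 0..5, and those are all positions ever visited, so G (fin → X X ack) holds.
Positions where fin holds: 0.
Check X X ack at each: 0→ok.

Yes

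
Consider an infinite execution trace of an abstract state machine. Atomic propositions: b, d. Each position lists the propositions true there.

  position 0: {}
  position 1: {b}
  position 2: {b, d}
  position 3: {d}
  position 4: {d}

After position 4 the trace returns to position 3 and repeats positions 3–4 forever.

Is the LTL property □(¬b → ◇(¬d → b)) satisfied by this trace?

Yes

¬b → ◇(¬d → b) holds at every position 0..4, and those are all positions ever visited, so □(¬b → ◇(¬d → b)) holds.
Positions where ¬b holds: 0, 3, 4.
Check ◇(¬d → b) at each: 0→ok, 3→ok, 4→ok.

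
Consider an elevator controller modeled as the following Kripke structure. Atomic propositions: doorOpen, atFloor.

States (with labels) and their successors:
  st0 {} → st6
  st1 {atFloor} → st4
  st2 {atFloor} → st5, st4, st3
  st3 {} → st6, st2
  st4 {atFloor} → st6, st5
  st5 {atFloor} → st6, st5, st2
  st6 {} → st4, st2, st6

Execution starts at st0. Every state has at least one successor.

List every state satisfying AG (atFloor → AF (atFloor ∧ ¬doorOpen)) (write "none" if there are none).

{st0, st1, st2, st3, st4, st5, st6}

States satisfying atFloor → AF (atFloor ∧ ¬doorOpen): {st0, st1, st2, st3, st4, st5, st6}.
States satisfying AG (atFloor → AF (atFloor ∧ ¬doorOpen)): {st0, st1, st2, st3, st4, st5, st6}.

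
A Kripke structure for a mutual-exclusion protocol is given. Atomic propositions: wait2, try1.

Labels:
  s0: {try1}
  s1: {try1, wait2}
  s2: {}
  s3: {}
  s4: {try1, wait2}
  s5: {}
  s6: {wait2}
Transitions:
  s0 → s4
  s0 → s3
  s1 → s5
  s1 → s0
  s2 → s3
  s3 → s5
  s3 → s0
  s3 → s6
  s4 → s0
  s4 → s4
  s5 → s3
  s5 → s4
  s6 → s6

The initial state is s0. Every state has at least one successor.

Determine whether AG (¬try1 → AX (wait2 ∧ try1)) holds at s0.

Does not hold

States satisfying ¬try1 → AX (wait2 ∧ try1): {s0, s1, s4}.
States satisfying AG (¬try1 → AX (wait2 ∧ try1)): ∅.
s3 is reachable from s0 and violates ¬try1 → AX (wait2 ∧ try1), so AG fails at s0.
s0 ∉ Sat(AG (¬try1 → AX (wait2 ∧ try1))).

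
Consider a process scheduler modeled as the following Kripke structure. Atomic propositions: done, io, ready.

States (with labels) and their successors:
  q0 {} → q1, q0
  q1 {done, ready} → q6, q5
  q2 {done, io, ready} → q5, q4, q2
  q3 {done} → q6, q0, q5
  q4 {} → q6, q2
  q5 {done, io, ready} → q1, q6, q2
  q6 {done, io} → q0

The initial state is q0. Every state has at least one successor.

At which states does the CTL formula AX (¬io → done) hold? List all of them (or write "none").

{q1, q4, q5}

States satisfying ¬io → done: {q1, q2, q3, q5, q6}.
States satisfying AX (¬io → done): {q1, q4, q5}.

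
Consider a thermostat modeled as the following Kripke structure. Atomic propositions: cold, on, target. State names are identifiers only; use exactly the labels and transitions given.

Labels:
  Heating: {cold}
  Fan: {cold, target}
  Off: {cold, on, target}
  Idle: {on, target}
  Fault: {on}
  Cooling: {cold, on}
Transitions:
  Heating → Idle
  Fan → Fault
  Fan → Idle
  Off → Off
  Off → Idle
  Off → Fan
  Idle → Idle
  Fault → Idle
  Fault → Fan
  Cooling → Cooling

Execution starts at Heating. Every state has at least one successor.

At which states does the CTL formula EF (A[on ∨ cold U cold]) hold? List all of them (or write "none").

{Heating, Fan, Off, Fault, Cooling}

States satisfying A[on ∨ cold U cold]: {Heating, Fan, Off, Cooling}.
States satisfying EF (A[on ∨ cold U cold]): {Heating, Fan, Off, Fault, Cooling}.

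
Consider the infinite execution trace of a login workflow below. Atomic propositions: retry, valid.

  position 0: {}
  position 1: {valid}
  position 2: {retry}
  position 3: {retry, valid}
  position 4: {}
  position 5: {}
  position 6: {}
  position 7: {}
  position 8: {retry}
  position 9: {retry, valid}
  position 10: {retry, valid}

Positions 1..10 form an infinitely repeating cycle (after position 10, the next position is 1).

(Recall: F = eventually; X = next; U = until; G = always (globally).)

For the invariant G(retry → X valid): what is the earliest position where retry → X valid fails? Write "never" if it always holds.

3

Check retry → X valid at each position in order: 0 ✓, 1 ✓, 2 ✓.
At position 3 the labels are {retry, valid} and the next position 4 has {}, so retry → X valid is false there. This is the first violation.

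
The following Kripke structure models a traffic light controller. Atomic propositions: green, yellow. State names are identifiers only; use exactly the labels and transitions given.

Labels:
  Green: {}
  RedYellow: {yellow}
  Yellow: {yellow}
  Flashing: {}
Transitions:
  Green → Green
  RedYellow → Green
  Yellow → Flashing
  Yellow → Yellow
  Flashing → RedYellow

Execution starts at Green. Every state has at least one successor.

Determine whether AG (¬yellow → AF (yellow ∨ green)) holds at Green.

States satisfying ¬yellow → AF (yellow ∨ green): {RedYellow, Yellow, Flashing}.
States satisfying AG (¬yellow → AF (yellow ∨ green)): ∅.
Green is reachable from Green and violates ¬yellow → AF (yellow ∨ green), so AG fails at Green.
Green ∉ Sat(AG (¬yellow → AF (yellow ∨ green))).

Violated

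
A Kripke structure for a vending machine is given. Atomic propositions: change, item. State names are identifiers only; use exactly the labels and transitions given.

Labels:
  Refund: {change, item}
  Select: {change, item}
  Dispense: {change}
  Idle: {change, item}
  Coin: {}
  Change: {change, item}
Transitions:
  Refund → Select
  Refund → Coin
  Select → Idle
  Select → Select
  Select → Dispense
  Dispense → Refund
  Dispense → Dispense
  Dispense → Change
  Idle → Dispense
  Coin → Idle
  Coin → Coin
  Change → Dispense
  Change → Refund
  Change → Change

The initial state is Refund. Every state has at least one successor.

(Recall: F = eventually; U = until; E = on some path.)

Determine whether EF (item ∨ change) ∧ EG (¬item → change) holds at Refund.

States satisfying item ∨ change: {Refund, Select, Dispense, Idle, Change}.
States satisfying EF (item ∨ change): {Refund, Select, Dispense, Idle, Coin, Change}.
States satisfying ¬item → change: {Refund, Select, Dispense, Idle, Change}.
States satisfying EG (¬item → change): {Refund, Select, Dispense, Idle, Change}.
States satisfying EF (item ∨ change) ∧ EG (¬item → change): {Refund, Select, Dispense, Idle, Change}.
Refund ∈ Sat(EF (item ∨ change) ∧ EG (¬item → change)).

Satisfied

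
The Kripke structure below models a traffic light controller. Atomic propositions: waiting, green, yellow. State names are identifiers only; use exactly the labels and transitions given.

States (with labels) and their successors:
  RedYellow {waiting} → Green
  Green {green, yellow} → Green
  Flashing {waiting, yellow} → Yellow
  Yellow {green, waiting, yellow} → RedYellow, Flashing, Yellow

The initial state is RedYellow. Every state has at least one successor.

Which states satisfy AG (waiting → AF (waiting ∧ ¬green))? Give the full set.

States satisfying waiting → AF (waiting ∧ ¬green): {RedYellow, Green, Flashing}.
States satisfying AG (waiting → AF (waiting ∧ ¬green)): {RedYellow, Green}.

{RedYellow, Green}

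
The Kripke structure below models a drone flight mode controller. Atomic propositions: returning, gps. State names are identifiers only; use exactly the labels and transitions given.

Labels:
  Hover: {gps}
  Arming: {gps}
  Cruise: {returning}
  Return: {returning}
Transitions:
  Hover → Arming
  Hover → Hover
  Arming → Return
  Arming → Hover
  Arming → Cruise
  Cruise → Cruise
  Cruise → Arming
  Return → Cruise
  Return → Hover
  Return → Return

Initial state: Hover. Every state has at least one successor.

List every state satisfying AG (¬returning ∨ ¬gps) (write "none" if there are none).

{Hover, Arming, Cruise, Return}

States satisfying ¬returning ∨ ¬gps: {Hover, Arming, Cruise, Return}.
States satisfying AG (¬returning ∨ ¬gps): {Hover, Arming, Cruise, Return}.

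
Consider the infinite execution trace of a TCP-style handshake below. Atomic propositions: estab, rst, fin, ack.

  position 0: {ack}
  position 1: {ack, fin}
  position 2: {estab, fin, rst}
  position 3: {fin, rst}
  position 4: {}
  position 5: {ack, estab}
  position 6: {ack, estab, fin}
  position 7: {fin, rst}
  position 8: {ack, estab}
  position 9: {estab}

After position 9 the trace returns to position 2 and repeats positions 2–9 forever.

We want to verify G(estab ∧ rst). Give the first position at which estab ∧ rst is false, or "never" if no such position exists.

0

At position 0 the labels are {ack}, so estab ∧ rst is false there. This is the first violation.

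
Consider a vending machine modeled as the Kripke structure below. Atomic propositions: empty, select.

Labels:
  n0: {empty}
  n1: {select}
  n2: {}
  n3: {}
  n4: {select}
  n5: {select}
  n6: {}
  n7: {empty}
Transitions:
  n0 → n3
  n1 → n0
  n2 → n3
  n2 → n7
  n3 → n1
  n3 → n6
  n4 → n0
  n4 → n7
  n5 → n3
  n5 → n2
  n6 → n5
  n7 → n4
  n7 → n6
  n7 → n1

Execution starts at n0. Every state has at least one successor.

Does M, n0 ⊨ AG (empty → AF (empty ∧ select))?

Does not hold

States satisfying empty → AF (empty ∧ select): {n1, n2, n3, n4, n5, n6}.
States satisfying AG (empty → AF (empty ∧ select)): ∅.
n0 is reachable from n0 and violates empty → AF (empty ∧ select), so AG fails at n0.
n0 ∉ Sat(AG (empty → AF (empty ∧ select))).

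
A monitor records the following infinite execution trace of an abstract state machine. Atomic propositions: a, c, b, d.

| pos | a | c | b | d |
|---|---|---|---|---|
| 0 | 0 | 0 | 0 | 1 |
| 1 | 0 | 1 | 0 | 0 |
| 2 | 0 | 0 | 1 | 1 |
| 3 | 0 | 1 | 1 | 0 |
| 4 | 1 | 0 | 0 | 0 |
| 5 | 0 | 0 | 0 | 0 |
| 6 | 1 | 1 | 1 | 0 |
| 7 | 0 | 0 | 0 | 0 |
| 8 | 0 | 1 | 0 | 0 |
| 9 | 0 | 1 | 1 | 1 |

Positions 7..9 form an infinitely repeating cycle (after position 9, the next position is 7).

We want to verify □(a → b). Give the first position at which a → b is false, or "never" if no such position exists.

Check a → b at each position in order: 0 ✓, 1 ✓, 2 ✓, 3 ✓.
At position 4 the labels are {a}, so a → b is false there. This is the first violation.

4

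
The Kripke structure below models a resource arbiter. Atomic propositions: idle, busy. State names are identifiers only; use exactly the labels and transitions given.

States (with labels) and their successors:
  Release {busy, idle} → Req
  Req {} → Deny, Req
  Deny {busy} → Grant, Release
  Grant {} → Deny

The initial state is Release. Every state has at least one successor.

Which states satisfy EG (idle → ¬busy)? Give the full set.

{Req, Deny, Grant}

States satisfying idle → ¬busy: {Req, Deny, Grant}.
States satisfying EG (idle → ¬busy): {Req, Deny, Grant}.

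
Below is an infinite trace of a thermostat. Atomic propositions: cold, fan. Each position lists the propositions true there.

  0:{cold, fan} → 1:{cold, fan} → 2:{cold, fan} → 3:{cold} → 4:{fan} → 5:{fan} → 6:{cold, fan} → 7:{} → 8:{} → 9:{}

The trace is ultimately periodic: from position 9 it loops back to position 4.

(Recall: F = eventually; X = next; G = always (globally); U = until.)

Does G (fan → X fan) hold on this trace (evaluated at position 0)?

fan → X fan must hold at every position from 0 onward. It fails at position 2, so G (fan → X fan) is false.
Positions where fan holds: 0, 1, 2, 4, 5, 6.
Check X fan at each: 0→ok, 1→ok, 2→fails, 4→ok, 5→ok, 6→fails.

Violated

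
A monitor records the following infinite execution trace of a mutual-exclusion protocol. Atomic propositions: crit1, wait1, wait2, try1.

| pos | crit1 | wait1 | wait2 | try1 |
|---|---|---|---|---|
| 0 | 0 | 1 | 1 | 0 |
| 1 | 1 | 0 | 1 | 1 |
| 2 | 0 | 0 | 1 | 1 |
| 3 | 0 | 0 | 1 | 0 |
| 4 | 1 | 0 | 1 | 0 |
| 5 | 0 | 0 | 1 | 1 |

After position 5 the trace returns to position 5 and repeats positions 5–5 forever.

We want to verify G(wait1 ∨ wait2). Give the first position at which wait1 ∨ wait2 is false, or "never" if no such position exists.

never

wait1 ∨ wait2 holds at every position 0..5, and those are all the positions the trace ever visits, so the invariant G(wait1 ∨ wait2) is never violated.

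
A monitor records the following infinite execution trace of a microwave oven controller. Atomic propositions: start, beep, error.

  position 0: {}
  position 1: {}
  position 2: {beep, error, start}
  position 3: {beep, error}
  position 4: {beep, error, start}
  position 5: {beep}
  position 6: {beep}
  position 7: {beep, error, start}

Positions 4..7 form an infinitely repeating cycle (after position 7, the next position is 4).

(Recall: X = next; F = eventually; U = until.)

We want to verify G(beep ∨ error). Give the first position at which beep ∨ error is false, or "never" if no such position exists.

At position 0 the labels are {}, so beep ∨ error is false there. This is the first violation.

0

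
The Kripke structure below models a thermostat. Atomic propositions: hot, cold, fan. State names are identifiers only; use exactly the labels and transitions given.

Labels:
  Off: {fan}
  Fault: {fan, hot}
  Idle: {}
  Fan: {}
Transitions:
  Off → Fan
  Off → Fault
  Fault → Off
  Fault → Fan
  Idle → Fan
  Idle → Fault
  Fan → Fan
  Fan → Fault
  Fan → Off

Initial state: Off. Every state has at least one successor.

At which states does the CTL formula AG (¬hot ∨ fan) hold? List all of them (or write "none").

{Off, Fault, Idle, Fan}

States satisfying ¬hot ∨ fan: {Off, Fault, Idle, Fan}.
States satisfying AG (¬hot ∨ fan): {Off, Fault, Idle, Fan}.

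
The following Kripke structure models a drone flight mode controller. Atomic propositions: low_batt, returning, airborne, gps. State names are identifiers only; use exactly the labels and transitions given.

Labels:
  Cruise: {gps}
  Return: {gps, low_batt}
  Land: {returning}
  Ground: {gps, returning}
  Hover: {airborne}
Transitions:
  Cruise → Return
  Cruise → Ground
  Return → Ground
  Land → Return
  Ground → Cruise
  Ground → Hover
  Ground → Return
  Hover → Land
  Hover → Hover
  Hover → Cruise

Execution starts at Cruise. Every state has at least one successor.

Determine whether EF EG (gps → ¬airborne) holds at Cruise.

States satisfying EG (gps → ¬airborne): {Cruise, Return, Land, Ground, Hover}.
States satisfying EF EG (gps → ¬airborne): {Cruise, Return, Land, Ground, Hover}.
Some path from Cruise reaches a state where EG (gps → ¬airborne) holds.
Cruise ∈ Sat(EF EG (gps → ¬airborne)).

Satisfied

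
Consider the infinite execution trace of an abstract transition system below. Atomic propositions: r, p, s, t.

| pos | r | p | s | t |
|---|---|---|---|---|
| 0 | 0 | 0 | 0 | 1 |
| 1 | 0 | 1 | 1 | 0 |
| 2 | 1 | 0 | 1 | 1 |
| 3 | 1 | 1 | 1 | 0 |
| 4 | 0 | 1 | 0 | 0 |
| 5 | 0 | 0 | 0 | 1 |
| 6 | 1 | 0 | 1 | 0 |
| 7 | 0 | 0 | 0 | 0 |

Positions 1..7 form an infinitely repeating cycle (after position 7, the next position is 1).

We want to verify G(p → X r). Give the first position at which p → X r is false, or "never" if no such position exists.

Check p → X r at each position in order: 0 ✓, 1 ✓, 2 ✓.
At position 3 the labels are {p, r, s} and the next position 4 has {p}, so p → X r is false there. This is the first violation.

3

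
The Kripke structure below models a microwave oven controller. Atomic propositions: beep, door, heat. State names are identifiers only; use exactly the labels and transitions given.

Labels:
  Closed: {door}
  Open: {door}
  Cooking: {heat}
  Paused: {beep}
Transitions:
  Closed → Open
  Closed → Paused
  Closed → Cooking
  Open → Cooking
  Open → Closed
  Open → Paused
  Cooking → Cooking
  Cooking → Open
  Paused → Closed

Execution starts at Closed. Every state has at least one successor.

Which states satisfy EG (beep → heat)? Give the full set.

States satisfying beep → heat: {Closed, Open, Cooking}.
States satisfying EG (beep → heat): {Closed, Open, Cooking}.

{Closed, Open, Cooking}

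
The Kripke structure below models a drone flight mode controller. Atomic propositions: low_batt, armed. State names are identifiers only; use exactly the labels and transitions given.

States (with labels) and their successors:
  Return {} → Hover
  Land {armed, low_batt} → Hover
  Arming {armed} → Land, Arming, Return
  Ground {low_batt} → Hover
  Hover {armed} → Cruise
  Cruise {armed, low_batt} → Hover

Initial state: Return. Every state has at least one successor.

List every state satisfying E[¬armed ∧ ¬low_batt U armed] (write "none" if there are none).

States satisfying ¬armed ∧ ¬low_batt: {Return}.
States satisfying armed: {Land, Arming, Hover, Cruise}.
States satisfying E[¬armed ∧ ¬low_batt U armed]: {Return, Land, Arming, Hover, Cruise}.

{Return, Land, Arming, Hover, Cruise}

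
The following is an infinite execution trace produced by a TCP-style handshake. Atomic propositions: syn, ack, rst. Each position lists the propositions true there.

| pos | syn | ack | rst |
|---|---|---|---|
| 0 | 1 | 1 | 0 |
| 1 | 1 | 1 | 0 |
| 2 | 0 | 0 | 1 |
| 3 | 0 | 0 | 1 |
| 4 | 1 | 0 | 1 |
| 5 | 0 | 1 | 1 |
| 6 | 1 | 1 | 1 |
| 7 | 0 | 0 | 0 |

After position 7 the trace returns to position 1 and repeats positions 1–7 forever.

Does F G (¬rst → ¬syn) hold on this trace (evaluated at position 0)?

G (¬rst → ¬syn) is false at every position 0..7, so it never becomes true and F G (¬rst → ¬syn) fails.

Does not hold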